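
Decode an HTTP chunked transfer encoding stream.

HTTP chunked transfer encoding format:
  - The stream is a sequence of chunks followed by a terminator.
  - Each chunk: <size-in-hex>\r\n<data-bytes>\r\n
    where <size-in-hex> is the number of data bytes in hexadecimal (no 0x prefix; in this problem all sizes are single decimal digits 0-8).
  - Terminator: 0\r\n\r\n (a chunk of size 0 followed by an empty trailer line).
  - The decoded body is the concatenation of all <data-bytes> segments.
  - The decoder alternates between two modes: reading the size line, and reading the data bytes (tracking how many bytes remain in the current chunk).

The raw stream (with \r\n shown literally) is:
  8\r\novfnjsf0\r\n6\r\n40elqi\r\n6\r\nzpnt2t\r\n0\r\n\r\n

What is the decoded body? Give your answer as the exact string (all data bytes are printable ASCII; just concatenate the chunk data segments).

Answer: ovfnjsf040elqizpnt2t

Derivation:
Chunk 1: stream[0..1]='8' size=0x8=8, data at stream[3..11]='ovfnjsf0' -> body[0..8], body so far='ovfnjsf0'
Chunk 2: stream[13..14]='6' size=0x6=6, data at stream[16..22]='40elqi' -> body[8..14], body so far='ovfnjsf040elqi'
Chunk 3: stream[24..25]='6' size=0x6=6, data at stream[27..33]='zpnt2t' -> body[14..20], body so far='ovfnjsf040elqizpnt2t'
Chunk 4: stream[35..36]='0' size=0 (terminator). Final body='ovfnjsf040elqizpnt2t' (20 bytes)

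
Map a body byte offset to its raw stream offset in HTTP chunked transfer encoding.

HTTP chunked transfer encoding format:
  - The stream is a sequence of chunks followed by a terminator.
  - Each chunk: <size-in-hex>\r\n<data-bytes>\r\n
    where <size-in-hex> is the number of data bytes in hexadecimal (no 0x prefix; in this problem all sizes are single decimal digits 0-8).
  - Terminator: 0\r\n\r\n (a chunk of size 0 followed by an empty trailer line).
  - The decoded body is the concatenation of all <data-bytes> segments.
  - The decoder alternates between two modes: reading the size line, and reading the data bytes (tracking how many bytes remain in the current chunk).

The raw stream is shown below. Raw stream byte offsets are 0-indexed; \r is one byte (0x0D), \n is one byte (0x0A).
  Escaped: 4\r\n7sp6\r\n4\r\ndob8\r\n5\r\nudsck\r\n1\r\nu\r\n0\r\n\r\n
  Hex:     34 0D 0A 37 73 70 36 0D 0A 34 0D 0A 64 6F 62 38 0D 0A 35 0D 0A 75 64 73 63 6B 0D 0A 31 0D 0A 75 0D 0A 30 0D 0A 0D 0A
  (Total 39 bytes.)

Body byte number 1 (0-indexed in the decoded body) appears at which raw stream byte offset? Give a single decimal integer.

Answer: 4

Derivation:
Chunk 1: stream[0..1]='4' size=0x4=4, data at stream[3..7]='7sp6' -> body[0..4], body so far='7sp6'
Chunk 2: stream[9..10]='4' size=0x4=4, data at stream[12..16]='dob8' -> body[4..8], body so far='7sp6dob8'
Chunk 3: stream[18..19]='5' size=0x5=5, data at stream[21..26]='udsck' -> body[8..13], body so far='7sp6dob8udsck'
Chunk 4: stream[28..29]='1' size=0x1=1, data at stream[31..32]='u' -> body[13..14], body so far='7sp6dob8udscku'
Chunk 5: stream[34..35]='0' size=0 (terminator). Final body='7sp6dob8udscku' (14 bytes)
Body byte 1 at stream offset 4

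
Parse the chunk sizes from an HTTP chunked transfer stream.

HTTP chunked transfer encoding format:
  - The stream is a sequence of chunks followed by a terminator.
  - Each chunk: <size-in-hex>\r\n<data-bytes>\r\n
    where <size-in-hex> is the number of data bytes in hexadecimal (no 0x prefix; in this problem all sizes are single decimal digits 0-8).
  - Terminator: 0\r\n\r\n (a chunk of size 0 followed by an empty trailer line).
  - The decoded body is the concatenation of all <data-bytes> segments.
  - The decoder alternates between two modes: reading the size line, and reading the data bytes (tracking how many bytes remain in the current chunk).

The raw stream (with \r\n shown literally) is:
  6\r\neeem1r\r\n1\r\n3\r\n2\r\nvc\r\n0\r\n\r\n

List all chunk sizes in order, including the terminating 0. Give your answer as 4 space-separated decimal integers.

Chunk 1: stream[0..1]='6' size=0x6=6, data at stream[3..9]='eeem1r' -> body[0..6], body so far='eeem1r'
Chunk 2: stream[11..12]='1' size=0x1=1, data at stream[14..15]='3' -> body[6..7], body so far='eeem1r3'
Chunk 3: stream[17..18]='2' size=0x2=2, data at stream[20..22]='vc' -> body[7..9], body so far='eeem1r3vc'
Chunk 4: stream[24..25]='0' size=0 (terminator). Final body='eeem1r3vc' (9 bytes)

Answer: 6 1 2 0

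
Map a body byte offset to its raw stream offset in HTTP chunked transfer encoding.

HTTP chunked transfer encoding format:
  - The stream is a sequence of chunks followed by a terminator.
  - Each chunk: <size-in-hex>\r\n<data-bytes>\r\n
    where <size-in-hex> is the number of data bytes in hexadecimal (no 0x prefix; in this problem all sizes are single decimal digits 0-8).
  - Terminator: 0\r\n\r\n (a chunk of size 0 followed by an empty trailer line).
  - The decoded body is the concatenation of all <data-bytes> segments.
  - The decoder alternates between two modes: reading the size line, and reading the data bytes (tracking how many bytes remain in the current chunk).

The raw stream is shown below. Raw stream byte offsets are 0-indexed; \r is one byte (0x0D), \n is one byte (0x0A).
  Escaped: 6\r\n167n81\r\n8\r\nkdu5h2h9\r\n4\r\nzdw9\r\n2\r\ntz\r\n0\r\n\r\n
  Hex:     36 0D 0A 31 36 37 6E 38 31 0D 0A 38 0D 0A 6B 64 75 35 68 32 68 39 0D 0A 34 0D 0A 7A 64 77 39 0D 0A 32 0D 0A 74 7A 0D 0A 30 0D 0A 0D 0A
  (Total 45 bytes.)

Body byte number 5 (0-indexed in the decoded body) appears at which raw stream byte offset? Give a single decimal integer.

Chunk 1: stream[0..1]='6' size=0x6=6, data at stream[3..9]='167n81' -> body[0..6], body so far='167n81'
Chunk 2: stream[11..12]='8' size=0x8=8, data at stream[14..22]='kdu5h2h9' -> body[6..14], body so far='167n81kdu5h2h9'
Chunk 3: stream[24..25]='4' size=0x4=4, data at stream[27..31]='zdw9' -> body[14..18], body so far='167n81kdu5h2h9zdw9'
Chunk 4: stream[33..34]='2' size=0x2=2, data at stream[36..38]='tz' -> body[18..20], body so far='167n81kdu5h2h9zdw9tz'
Chunk 5: stream[40..41]='0' size=0 (terminator). Final body='167n81kdu5h2h9zdw9tz' (20 bytes)
Body byte 5 at stream offset 8

Answer: 8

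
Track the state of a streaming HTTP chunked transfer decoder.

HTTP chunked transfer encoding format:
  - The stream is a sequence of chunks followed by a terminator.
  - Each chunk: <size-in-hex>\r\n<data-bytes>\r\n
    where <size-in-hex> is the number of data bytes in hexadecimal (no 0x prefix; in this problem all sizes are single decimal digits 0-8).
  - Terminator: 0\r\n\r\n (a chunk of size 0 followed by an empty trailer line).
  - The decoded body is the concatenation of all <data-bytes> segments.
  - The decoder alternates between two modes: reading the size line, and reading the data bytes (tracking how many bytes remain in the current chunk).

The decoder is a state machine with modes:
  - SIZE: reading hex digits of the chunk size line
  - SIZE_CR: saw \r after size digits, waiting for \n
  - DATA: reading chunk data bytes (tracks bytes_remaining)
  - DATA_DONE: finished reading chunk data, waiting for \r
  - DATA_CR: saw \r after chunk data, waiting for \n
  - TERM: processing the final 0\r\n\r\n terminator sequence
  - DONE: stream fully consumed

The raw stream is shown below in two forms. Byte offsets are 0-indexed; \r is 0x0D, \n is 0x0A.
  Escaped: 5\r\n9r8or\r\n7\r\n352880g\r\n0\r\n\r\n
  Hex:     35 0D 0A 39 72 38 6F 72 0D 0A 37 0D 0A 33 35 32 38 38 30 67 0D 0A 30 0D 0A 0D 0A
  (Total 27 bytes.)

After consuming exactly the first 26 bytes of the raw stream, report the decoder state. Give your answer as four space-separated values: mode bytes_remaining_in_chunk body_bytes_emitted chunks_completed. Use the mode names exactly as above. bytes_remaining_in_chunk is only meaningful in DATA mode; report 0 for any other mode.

Answer: TERM 0 12 2

Derivation:
Byte 0 = '5': mode=SIZE remaining=0 emitted=0 chunks_done=0
Byte 1 = 0x0D: mode=SIZE_CR remaining=0 emitted=0 chunks_done=0
Byte 2 = 0x0A: mode=DATA remaining=5 emitted=0 chunks_done=0
Byte 3 = '9': mode=DATA remaining=4 emitted=1 chunks_done=0
Byte 4 = 'r': mode=DATA remaining=3 emitted=2 chunks_done=0
Byte 5 = '8': mode=DATA remaining=2 emitted=3 chunks_done=0
Byte 6 = 'o': mode=DATA remaining=1 emitted=4 chunks_done=0
Byte 7 = 'r': mode=DATA_DONE remaining=0 emitted=5 chunks_done=0
Byte 8 = 0x0D: mode=DATA_CR remaining=0 emitted=5 chunks_done=0
Byte 9 = 0x0A: mode=SIZE remaining=0 emitted=5 chunks_done=1
Byte 10 = '7': mode=SIZE remaining=0 emitted=5 chunks_done=1
Byte 11 = 0x0D: mode=SIZE_CR remaining=0 emitted=5 chunks_done=1
Byte 12 = 0x0A: mode=DATA remaining=7 emitted=5 chunks_done=1
Byte 13 = '3': mode=DATA remaining=6 emitted=6 chunks_done=1
Byte 14 = '5': mode=DATA remaining=5 emitted=7 chunks_done=1
Byte 15 = '2': mode=DATA remaining=4 emitted=8 chunks_done=1
Byte 16 = '8': mode=DATA remaining=3 emitted=9 chunks_done=1
Byte 17 = '8': mode=DATA remaining=2 emitted=10 chunks_done=1
Byte 18 = '0': mode=DATA remaining=1 emitted=11 chunks_done=1
Byte 19 = 'g': mode=DATA_DONE remaining=0 emitted=12 chunks_done=1
Byte 20 = 0x0D: mode=DATA_CR remaining=0 emitted=12 chunks_done=1
Byte 21 = 0x0A: mode=SIZE remaining=0 emitted=12 chunks_done=2
Byte 22 = '0': mode=SIZE remaining=0 emitted=12 chunks_done=2
Byte 23 = 0x0D: mode=SIZE_CR remaining=0 emitted=12 chunks_done=2
Byte 24 = 0x0A: mode=TERM remaining=0 emitted=12 chunks_done=2
Byte 25 = 0x0D: mode=TERM remaining=0 emitted=12 chunks_done=2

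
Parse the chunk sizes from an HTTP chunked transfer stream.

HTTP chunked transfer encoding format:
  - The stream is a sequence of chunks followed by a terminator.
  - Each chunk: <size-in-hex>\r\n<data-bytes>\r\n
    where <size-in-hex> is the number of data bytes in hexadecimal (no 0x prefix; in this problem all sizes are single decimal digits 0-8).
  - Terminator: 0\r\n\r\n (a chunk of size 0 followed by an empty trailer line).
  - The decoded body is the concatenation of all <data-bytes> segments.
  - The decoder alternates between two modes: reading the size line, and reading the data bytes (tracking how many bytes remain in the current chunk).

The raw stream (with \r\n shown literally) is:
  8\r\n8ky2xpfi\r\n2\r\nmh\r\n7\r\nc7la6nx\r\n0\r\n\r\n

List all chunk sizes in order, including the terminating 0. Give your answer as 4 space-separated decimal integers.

Answer: 8 2 7 0

Derivation:
Chunk 1: stream[0..1]='8' size=0x8=8, data at stream[3..11]='8ky2xpfi' -> body[0..8], body so far='8ky2xpfi'
Chunk 2: stream[13..14]='2' size=0x2=2, data at stream[16..18]='mh' -> body[8..10], body so far='8ky2xpfimh'
Chunk 3: stream[20..21]='7' size=0x7=7, data at stream[23..30]='c7la6nx' -> body[10..17], body so far='8ky2xpfimhc7la6nx'
Chunk 4: stream[32..33]='0' size=0 (terminator). Final body='8ky2xpfimhc7la6nx' (17 bytes)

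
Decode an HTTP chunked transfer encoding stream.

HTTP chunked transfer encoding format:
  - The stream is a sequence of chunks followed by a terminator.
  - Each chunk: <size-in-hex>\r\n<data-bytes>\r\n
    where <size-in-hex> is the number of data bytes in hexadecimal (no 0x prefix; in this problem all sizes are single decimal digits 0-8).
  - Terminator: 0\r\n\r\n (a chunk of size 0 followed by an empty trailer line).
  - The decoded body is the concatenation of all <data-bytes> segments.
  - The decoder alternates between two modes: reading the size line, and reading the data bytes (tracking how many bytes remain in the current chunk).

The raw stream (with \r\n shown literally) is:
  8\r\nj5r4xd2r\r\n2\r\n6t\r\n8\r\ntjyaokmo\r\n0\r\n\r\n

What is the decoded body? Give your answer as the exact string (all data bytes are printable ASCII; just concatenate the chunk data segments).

Chunk 1: stream[0..1]='8' size=0x8=8, data at stream[3..11]='j5r4xd2r' -> body[0..8], body so far='j5r4xd2r'
Chunk 2: stream[13..14]='2' size=0x2=2, data at stream[16..18]='6t' -> body[8..10], body so far='j5r4xd2r6t'
Chunk 3: stream[20..21]='8' size=0x8=8, data at stream[23..31]='tjyaokmo' -> body[10..18], body so far='j5r4xd2r6ttjyaokmo'
Chunk 4: stream[33..34]='0' size=0 (terminator). Final body='j5r4xd2r6ttjyaokmo' (18 bytes)

Answer: j5r4xd2r6ttjyaokmo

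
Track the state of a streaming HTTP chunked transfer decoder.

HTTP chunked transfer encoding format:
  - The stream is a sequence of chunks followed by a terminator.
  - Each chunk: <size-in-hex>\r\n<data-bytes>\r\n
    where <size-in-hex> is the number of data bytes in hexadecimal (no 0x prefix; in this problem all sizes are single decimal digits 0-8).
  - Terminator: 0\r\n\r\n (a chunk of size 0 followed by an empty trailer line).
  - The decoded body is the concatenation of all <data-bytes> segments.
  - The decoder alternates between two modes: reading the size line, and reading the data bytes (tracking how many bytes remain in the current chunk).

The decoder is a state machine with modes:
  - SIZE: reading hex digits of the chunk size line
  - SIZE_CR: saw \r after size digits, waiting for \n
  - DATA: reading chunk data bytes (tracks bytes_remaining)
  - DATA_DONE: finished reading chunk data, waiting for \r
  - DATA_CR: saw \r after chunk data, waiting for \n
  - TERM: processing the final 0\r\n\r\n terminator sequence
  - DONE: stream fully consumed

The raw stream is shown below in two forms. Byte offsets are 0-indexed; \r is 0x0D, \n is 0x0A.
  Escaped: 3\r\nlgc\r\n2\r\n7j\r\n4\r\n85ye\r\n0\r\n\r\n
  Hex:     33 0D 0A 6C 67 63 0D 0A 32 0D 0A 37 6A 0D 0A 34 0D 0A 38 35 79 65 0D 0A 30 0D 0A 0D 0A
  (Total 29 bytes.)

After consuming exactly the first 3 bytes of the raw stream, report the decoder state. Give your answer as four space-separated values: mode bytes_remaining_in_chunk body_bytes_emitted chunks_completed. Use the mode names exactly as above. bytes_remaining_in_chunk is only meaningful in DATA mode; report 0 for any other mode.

Answer: DATA 3 0 0

Derivation:
Byte 0 = '3': mode=SIZE remaining=0 emitted=0 chunks_done=0
Byte 1 = 0x0D: mode=SIZE_CR remaining=0 emitted=0 chunks_done=0
Byte 2 = 0x0A: mode=DATA remaining=3 emitted=0 chunks_done=0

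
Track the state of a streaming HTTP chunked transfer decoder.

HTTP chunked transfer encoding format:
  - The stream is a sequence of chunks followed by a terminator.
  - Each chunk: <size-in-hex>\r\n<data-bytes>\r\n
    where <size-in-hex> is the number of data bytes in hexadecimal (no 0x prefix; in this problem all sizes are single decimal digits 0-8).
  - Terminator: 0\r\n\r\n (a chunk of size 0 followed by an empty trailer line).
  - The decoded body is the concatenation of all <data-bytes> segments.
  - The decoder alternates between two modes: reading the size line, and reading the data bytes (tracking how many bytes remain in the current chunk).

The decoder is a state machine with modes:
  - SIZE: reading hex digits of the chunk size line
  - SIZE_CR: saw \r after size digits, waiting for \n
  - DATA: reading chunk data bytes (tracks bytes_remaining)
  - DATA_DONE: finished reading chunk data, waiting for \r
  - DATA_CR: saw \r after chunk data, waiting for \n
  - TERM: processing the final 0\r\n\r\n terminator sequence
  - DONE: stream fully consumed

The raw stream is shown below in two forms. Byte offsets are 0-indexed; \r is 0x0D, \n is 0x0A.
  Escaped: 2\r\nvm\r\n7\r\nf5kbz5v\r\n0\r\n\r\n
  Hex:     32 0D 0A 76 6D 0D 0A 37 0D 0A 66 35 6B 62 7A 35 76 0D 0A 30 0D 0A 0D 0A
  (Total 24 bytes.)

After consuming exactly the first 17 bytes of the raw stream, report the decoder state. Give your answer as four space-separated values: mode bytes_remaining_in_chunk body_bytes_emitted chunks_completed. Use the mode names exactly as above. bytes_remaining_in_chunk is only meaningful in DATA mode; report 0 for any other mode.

Byte 0 = '2': mode=SIZE remaining=0 emitted=0 chunks_done=0
Byte 1 = 0x0D: mode=SIZE_CR remaining=0 emitted=0 chunks_done=0
Byte 2 = 0x0A: mode=DATA remaining=2 emitted=0 chunks_done=0
Byte 3 = 'v': mode=DATA remaining=1 emitted=1 chunks_done=0
Byte 4 = 'm': mode=DATA_DONE remaining=0 emitted=2 chunks_done=0
Byte 5 = 0x0D: mode=DATA_CR remaining=0 emitted=2 chunks_done=0
Byte 6 = 0x0A: mode=SIZE remaining=0 emitted=2 chunks_done=1
Byte 7 = '7': mode=SIZE remaining=0 emitted=2 chunks_done=1
Byte 8 = 0x0D: mode=SIZE_CR remaining=0 emitted=2 chunks_done=1
Byte 9 = 0x0A: mode=DATA remaining=7 emitted=2 chunks_done=1
Byte 10 = 'f': mode=DATA remaining=6 emitted=3 chunks_done=1
Byte 11 = '5': mode=DATA remaining=5 emitted=4 chunks_done=1
Byte 12 = 'k': mode=DATA remaining=4 emitted=5 chunks_done=1
Byte 13 = 'b': mode=DATA remaining=3 emitted=6 chunks_done=1
Byte 14 = 'z': mode=DATA remaining=2 emitted=7 chunks_done=1
Byte 15 = '5': mode=DATA remaining=1 emitted=8 chunks_done=1
Byte 16 = 'v': mode=DATA_DONE remaining=0 emitted=9 chunks_done=1

Answer: DATA_DONE 0 9 1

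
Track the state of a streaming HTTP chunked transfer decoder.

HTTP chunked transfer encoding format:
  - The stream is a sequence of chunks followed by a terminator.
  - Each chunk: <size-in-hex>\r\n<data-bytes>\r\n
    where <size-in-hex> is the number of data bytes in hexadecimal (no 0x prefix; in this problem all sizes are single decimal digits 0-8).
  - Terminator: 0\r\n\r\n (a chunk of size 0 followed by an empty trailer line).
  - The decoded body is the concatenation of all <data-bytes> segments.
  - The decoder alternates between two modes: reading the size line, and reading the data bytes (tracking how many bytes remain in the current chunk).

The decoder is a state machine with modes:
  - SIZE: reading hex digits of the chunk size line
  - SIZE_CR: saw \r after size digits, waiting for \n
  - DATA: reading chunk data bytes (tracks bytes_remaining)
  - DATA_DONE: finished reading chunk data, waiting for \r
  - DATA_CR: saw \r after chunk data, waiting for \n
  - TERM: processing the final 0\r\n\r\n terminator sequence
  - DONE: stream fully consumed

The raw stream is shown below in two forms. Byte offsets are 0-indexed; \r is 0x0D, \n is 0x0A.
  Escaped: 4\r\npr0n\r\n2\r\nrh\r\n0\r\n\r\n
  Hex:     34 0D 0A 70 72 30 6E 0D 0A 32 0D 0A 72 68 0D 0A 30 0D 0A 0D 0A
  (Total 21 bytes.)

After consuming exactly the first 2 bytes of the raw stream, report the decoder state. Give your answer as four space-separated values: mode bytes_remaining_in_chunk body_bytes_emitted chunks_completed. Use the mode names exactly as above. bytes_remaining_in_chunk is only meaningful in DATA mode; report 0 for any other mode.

Byte 0 = '4': mode=SIZE remaining=0 emitted=0 chunks_done=0
Byte 1 = 0x0D: mode=SIZE_CR remaining=0 emitted=0 chunks_done=0

Answer: SIZE_CR 0 0 0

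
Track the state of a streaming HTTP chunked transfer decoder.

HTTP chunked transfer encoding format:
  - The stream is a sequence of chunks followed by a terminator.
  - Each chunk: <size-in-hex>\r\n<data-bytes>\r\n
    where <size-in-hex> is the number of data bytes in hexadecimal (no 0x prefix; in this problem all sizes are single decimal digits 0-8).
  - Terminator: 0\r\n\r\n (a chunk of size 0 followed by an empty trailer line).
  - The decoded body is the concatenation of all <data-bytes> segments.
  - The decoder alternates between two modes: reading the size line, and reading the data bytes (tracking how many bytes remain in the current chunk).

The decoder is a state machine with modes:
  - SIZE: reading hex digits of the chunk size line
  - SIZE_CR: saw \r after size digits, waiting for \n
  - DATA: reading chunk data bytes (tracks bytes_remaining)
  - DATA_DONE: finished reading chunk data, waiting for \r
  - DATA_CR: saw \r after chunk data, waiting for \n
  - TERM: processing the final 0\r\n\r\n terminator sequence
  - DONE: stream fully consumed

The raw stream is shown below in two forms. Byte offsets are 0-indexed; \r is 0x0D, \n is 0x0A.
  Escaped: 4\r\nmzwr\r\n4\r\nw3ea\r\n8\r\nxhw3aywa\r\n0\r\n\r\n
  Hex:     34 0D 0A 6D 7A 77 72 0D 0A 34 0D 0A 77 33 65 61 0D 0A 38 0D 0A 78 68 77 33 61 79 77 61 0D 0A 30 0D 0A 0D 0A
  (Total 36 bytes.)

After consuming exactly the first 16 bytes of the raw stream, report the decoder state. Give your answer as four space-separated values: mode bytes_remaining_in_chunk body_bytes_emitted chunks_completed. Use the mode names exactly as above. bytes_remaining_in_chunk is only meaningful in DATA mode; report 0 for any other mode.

Byte 0 = '4': mode=SIZE remaining=0 emitted=0 chunks_done=0
Byte 1 = 0x0D: mode=SIZE_CR remaining=0 emitted=0 chunks_done=0
Byte 2 = 0x0A: mode=DATA remaining=4 emitted=0 chunks_done=0
Byte 3 = 'm': mode=DATA remaining=3 emitted=1 chunks_done=0
Byte 4 = 'z': mode=DATA remaining=2 emitted=2 chunks_done=0
Byte 5 = 'w': mode=DATA remaining=1 emitted=3 chunks_done=0
Byte 6 = 'r': mode=DATA_DONE remaining=0 emitted=4 chunks_done=0
Byte 7 = 0x0D: mode=DATA_CR remaining=0 emitted=4 chunks_done=0
Byte 8 = 0x0A: mode=SIZE remaining=0 emitted=4 chunks_done=1
Byte 9 = '4': mode=SIZE remaining=0 emitted=4 chunks_done=1
Byte 10 = 0x0D: mode=SIZE_CR remaining=0 emitted=4 chunks_done=1
Byte 11 = 0x0A: mode=DATA remaining=4 emitted=4 chunks_done=1
Byte 12 = 'w': mode=DATA remaining=3 emitted=5 chunks_done=1
Byte 13 = '3': mode=DATA remaining=2 emitted=6 chunks_done=1
Byte 14 = 'e': mode=DATA remaining=1 emitted=7 chunks_done=1
Byte 15 = 'a': mode=DATA_DONE remaining=0 emitted=8 chunks_done=1

Answer: DATA_DONE 0 8 1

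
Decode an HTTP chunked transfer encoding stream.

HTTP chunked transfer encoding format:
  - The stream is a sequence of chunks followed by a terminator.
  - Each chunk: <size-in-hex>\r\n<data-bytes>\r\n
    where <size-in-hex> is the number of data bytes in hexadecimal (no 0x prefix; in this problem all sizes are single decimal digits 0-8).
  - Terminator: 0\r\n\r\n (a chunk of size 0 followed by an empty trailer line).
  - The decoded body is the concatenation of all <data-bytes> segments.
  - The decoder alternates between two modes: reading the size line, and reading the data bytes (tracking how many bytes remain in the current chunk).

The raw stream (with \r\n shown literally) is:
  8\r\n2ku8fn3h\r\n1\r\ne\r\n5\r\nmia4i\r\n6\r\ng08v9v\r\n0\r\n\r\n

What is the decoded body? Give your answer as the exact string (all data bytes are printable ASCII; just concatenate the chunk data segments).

Chunk 1: stream[0..1]='8' size=0x8=8, data at stream[3..11]='2ku8fn3h' -> body[0..8], body so far='2ku8fn3h'
Chunk 2: stream[13..14]='1' size=0x1=1, data at stream[16..17]='e' -> body[8..9], body so far='2ku8fn3he'
Chunk 3: stream[19..20]='5' size=0x5=5, data at stream[22..27]='mia4i' -> body[9..14], body so far='2ku8fn3hemia4i'
Chunk 4: stream[29..30]='6' size=0x6=6, data at stream[32..38]='g08v9v' -> body[14..20], body so far='2ku8fn3hemia4ig08v9v'
Chunk 5: stream[40..41]='0' size=0 (terminator). Final body='2ku8fn3hemia4ig08v9v' (20 bytes)

Answer: 2ku8fn3hemia4ig08v9v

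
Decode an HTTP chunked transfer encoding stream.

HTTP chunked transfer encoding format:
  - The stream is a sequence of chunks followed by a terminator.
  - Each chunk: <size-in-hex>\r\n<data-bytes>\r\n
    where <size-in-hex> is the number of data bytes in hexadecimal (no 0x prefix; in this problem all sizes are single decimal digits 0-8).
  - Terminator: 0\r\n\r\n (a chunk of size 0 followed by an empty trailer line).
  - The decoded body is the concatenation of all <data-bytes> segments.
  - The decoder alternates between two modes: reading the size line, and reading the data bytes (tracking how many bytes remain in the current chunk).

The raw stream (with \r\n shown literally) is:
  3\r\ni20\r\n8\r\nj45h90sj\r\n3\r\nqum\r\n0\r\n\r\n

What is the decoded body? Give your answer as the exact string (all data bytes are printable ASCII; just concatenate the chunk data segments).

Answer: i20j45h90sjqum

Derivation:
Chunk 1: stream[0..1]='3' size=0x3=3, data at stream[3..6]='i20' -> body[0..3], body so far='i20'
Chunk 2: stream[8..9]='8' size=0x8=8, data at stream[11..19]='j45h90sj' -> body[3..11], body so far='i20j45h90sj'
Chunk 3: stream[21..22]='3' size=0x3=3, data at stream[24..27]='qum' -> body[11..14], body so far='i20j45h90sjqum'
Chunk 4: stream[29..30]='0' size=0 (terminator). Final body='i20j45h90sjqum' (14 bytes)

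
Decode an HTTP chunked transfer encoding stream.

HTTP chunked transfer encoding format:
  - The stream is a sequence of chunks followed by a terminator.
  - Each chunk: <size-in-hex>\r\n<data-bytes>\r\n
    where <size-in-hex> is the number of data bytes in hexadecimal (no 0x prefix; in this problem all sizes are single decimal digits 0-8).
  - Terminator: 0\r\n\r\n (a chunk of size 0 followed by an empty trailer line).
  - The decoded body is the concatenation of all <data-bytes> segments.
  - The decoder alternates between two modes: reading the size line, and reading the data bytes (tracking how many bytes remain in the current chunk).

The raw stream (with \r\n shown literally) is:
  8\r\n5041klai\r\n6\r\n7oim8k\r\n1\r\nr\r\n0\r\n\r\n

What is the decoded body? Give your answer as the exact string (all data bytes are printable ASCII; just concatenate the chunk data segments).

Chunk 1: stream[0..1]='8' size=0x8=8, data at stream[3..11]='5041klai' -> body[0..8], body so far='5041klai'
Chunk 2: stream[13..14]='6' size=0x6=6, data at stream[16..22]='7oim8k' -> body[8..14], body so far='5041klai7oim8k'
Chunk 3: stream[24..25]='1' size=0x1=1, data at stream[27..28]='r' -> body[14..15], body so far='5041klai7oim8kr'
Chunk 4: stream[30..31]='0' size=0 (terminator). Final body='5041klai7oim8kr' (15 bytes)

Answer: 5041klai7oim8kr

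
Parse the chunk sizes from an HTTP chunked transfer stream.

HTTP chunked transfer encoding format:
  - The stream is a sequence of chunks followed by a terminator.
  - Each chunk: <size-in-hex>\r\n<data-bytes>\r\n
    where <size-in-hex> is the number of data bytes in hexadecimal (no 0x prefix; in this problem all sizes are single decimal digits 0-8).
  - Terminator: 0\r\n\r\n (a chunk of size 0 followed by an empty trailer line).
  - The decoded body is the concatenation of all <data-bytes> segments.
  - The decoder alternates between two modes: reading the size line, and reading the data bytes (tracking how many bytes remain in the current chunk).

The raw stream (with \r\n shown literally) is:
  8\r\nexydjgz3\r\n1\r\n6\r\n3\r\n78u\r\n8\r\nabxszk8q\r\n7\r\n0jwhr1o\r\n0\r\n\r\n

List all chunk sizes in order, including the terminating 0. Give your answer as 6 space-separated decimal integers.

Chunk 1: stream[0..1]='8' size=0x8=8, data at stream[3..11]='exydjgz3' -> body[0..8], body so far='exydjgz3'
Chunk 2: stream[13..14]='1' size=0x1=1, data at stream[16..17]='6' -> body[8..9], body so far='exydjgz36'
Chunk 3: stream[19..20]='3' size=0x3=3, data at stream[22..25]='78u' -> body[9..12], body so far='exydjgz3678u'
Chunk 4: stream[27..28]='8' size=0x8=8, data at stream[30..38]='abxszk8q' -> body[12..20], body so far='exydjgz3678uabxszk8q'
Chunk 5: stream[40..41]='7' size=0x7=7, data at stream[43..50]='0jwhr1o' -> body[20..27], body so far='exydjgz3678uabxszk8q0jwhr1o'
Chunk 6: stream[52..53]='0' size=0 (terminator). Final body='exydjgz3678uabxszk8q0jwhr1o' (27 bytes)

Answer: 8 1 3 8 7 0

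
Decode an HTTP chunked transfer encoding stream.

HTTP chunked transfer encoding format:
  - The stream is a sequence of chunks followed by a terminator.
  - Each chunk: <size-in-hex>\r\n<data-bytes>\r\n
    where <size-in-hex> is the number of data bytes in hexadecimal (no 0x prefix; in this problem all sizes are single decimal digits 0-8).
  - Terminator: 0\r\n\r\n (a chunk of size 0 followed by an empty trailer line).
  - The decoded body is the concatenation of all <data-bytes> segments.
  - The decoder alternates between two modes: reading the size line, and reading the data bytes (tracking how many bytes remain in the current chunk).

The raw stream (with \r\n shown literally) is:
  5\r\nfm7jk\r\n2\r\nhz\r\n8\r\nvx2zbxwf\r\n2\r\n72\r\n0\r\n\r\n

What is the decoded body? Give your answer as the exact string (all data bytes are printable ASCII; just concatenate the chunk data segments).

Answer: fm7jkhzvx2zbxwf72

Derivation:
Chunk 1: stream[0..1]='5' size=0x5=5, data at stream[3..8]='fm7jk' -> body[0..5], body so far='fm7jk'
Chunk 2: stream[10..11]='2' size=0x2=2, data at stream[13..15]='hz' -> body[5..7], body so far='fm7jkhz'
Chunk 3: stream[17..18]='8' size=0x8=8, data at stream[20..28]='vx2zbxwf' -> body[7..15], body so far='fm7jkhzvx2zbxwf'
Chunk 4: stream[30..31]='2' size=0x2=2, data at stream[33..35]='72' -> body[15..17], body so far='fm7jkhzvx2zbxwf72'
Chunk 5: stream[37..38]='0' size=0 (terminator). Final body='fm7jkhzvx2zbxwf72' (17 bytes)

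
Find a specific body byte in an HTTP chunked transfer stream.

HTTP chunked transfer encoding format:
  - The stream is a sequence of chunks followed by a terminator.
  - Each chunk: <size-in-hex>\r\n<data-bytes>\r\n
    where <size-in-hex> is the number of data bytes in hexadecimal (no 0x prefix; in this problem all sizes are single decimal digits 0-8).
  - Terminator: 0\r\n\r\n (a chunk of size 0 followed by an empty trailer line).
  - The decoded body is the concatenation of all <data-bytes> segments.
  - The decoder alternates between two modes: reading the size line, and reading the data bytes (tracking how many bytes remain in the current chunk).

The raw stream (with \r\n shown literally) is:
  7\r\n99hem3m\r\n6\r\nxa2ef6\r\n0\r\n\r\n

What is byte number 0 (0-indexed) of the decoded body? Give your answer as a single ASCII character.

Answer: 9

Derivation:
Chunk 1: stream[0..1]='7' size=0x7=7, data at stream[3..10]='99hem3m' -> body[0..7], body so far='99hem3m'
Chunk 2: stream[12..13]='6' size=0x6=6, data at stream[15..21]='xa2ef6' -> body[7..13], body so far='99hem3mxa2ef6'
Chunk 3: stream[23..24]='0' size=0 (terminator). Final body='99hem3mxa2ef6' (13 bytes)
Body byte 0 = '9'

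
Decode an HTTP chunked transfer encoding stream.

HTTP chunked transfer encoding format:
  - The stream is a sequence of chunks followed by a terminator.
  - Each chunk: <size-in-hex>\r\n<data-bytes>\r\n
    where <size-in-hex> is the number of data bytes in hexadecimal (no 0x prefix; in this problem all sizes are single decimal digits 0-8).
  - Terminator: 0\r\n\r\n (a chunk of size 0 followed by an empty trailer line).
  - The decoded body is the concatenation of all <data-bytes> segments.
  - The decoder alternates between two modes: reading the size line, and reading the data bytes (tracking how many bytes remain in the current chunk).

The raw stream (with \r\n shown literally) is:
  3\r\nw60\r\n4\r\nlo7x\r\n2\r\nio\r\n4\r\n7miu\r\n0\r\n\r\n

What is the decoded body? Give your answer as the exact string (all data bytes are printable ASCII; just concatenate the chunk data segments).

Answer: w60lo7xio7miu

Derivation:
Chunk 1: stream[0..1]='3' size=0x3=3, data at stream[3..6]='w60' -> body[0..3], body so far='w60'
Chunk 2: stream[8..9]='4' size=0x4=4, data at stream[11..15]='lo7x' -> body[3..7], body so far='w60lo7x'
Chunk 3: stream[17..18]='2' size=0x2=2, data at stream[20..22]='io' -> body[7..9], body so far='w60lo7xio'
Chunk 4: stream[24..25]='4' size=0x4=4, data at stream[27..31]='7miu' -> body[9..13], body so far='w60lo7xio7miu'
Chunk 5: stream[33..34]='0' size=0 (terminator). Final body='w60lo7xio7miu' (13 bytes)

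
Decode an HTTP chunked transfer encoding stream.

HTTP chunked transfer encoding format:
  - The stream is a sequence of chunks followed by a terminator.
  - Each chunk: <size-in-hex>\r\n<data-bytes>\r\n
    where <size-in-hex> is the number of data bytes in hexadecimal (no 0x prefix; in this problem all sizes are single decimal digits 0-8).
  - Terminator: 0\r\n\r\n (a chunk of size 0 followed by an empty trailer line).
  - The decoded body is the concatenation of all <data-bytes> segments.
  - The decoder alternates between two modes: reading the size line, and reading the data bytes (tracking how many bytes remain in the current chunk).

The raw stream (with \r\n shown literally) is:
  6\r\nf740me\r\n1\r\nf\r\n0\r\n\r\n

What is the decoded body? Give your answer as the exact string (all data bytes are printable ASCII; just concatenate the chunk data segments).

Chunk 1: stream[0..1]='6' size=0x6=6, data at stream[3..9]='f740me' -> body[0..6], body so far='f740me'
Chunk 2: stream[11..12]='1' size=0x1=1, data at stream[14..15]='f' -> body[6..7], body so far='f740mef'
Chunk 3: stream[17..18]='0' size=0 (terminator). Final body='f740mef' (7 bytes)

Answer: f740mef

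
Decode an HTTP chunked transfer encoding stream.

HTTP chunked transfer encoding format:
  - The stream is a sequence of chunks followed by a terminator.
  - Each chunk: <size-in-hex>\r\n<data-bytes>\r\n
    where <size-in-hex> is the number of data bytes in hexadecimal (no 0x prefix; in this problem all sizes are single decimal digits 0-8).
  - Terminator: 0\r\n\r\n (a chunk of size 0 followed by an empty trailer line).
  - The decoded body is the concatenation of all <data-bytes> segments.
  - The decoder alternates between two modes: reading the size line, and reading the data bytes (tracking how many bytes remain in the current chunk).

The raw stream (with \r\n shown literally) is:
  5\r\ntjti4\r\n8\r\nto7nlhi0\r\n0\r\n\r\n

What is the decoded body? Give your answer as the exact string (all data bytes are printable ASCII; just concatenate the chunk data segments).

Chunk 1: stream[0..1]='5' size=0x5=5, data at stream[3..8]='tjti4' -> body[0..5], body so far='tjti4'
Chunk 2: stream[10..11]='8' size=0x8=8, data at stream[13..21]='to7nlhi0' -> body[5..13], body so far='tjti4to7nlhi0'
Chunk 3: stream[23..24]='0' size=0 (terminator). Final body='tjti4to7nlhi0' (13 bytes)

Answer: tjti4to7nlhi0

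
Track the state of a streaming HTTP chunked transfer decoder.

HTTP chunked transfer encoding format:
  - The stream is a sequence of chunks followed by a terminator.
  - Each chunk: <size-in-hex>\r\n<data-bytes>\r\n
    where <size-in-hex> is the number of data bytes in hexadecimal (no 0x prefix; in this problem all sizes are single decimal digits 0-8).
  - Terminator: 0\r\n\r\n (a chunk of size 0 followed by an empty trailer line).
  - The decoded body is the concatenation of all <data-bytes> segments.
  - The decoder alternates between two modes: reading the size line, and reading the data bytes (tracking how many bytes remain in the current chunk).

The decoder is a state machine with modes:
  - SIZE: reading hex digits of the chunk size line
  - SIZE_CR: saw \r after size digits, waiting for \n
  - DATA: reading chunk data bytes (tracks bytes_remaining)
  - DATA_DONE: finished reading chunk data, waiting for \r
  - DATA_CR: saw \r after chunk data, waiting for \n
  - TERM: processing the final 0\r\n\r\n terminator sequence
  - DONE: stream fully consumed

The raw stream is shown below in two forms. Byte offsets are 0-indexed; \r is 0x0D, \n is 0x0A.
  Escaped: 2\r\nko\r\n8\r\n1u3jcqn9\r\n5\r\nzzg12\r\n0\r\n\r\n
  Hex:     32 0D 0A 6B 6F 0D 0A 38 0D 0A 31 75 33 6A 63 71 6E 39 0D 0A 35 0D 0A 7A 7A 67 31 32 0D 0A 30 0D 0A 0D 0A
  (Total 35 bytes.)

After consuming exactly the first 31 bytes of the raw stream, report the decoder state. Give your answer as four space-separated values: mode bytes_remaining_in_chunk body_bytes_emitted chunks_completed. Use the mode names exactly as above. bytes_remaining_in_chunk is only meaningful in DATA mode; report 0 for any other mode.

Answer: SIZE 0 15 3

Derivation:
Byte 0 = '2': mode=SIZE remaining=0 emitted=0 chunks_done=0
Byte 1 = 0x0D: mode=SIZE_CR remaining=0 emitted=0 chunks_done=0
Byte 2 = 0x0A: mode=DATA remaining=2 emitted=0 chunks_done=0
Byte 3 = 'k': mode=DATA remaining=1 emitted=1 chunks_done=0
Byte 4 = 'o': mode=DATA_DONE remaining=0 emitted=2 chunks_done=0
Byte 5 = 0x0D: mode=DATA_CR remaining=0 emitted=2 chunks_done=0
Byte 6 = 0x0A: mode=SIZE remaining=0 emitted=2 chunks_done=1
Byte 7 = '8': mode=SIZE remaining=0 emitted=2 chunks_done=1
Byte 8 = 0x0D: mode=SIZE_CR remaining=0 emitted=2 chunks_done=1
Byte 9 = 0x0A: mode=DATA remaining=8 emitted=2 chunks_done=1
Byte 10 = '1': mode=DATA remaining=7 emitted=3 chunks_done=1
Byte 11 = 'u': mode=DATA remaining=6 emitted=4 chunks_done=1
Byte 12 = '3': mode=DATA remaining=5 emitted=5 chunks_done=1
Byte 13 = 'j': mode=DATA remaining=4 emitted=6 chunks_done=1
Byte 14 = 'c': mode=DATA remaining=3 emitted=7 chunks_done=1
Byte 15 = 'q': mode=DATA remaining=2 emitted=8 chunks_done=1
Byte 16 = 'n': mode=DATA remaining=1 emitted=9 chunks_done=1
Byte 17 = '9': mode=DATA_DONE remaining=0 emitted=10 chunks_done=1
Byte 18 = 0x0D: mode=DATA_CR remaining=0 emitted=10 chunks_done=1
Byte 19 = 0x0A: mode=SIZE remaining=0 emitted=10 chunks_done=2
Byte 20 = '5': mode=SIZE remaining=0 emitted=10 chunks_done=2
Byte 21 = 0x0D: mode=SIZE_CR remaining=0 emitted=10 chunks_done=2
Byte 22 = 0x0A: mode=DATA remaining=5 emitted=10 chunks_done=2
Byte 23 = 'z': mode=DATA remaining=4 emitted=11 chunks_done=2
Byte 24 = 'z': mode=DATA remaining=3 emitted=12 chunks_done=2
Byte 25 = 'g': mode=DATA remaining=2 emitted=13 chunks_done=2
Byte 26 = '1': mode=DATA remaining=1 emitted=14 chunks_done=2
Byte 27 = '2': mode=DATA_DONE remaining=0 emitted=15 chunks_done=2
Byte 28 = 0x0D: mode=DATA_CR remaining=0 emitted=15 chunks_done=2
Byte 29 = 0x0A: mode=SIZE remaining=0 emitted=15 chunks_done=3
Byte 30 = '0': mode=SIZE remaining=0 emitted=15 chunks_done=3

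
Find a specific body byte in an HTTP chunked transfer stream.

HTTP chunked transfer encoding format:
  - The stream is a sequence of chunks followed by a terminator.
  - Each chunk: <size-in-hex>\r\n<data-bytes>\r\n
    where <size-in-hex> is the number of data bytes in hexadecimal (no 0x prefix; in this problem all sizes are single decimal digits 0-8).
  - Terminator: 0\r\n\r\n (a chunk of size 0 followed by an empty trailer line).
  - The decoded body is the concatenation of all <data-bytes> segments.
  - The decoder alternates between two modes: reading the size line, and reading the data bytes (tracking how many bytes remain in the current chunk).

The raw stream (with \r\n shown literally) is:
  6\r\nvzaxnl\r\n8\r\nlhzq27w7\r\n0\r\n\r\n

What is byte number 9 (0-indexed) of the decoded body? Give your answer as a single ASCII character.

Chunk 1: stream[0..1]='6' size=0x6=6, data at stream[3..9]='vzaxnl' -> body[0..6], body so far='vzaxnl'
Chunk 2: stream[11..12]='8' size=0x8=8, data at stream[14..22]='lhzq27w7' -> body[6..14], body so far='vzaxnllhzq27w7'
Chunk 3: stream[24..25]='0' size=0 (terminator). Final body='vzaxnllhzq27w7' (14 bytes)
Body byte 9 = 'q'

Answer: q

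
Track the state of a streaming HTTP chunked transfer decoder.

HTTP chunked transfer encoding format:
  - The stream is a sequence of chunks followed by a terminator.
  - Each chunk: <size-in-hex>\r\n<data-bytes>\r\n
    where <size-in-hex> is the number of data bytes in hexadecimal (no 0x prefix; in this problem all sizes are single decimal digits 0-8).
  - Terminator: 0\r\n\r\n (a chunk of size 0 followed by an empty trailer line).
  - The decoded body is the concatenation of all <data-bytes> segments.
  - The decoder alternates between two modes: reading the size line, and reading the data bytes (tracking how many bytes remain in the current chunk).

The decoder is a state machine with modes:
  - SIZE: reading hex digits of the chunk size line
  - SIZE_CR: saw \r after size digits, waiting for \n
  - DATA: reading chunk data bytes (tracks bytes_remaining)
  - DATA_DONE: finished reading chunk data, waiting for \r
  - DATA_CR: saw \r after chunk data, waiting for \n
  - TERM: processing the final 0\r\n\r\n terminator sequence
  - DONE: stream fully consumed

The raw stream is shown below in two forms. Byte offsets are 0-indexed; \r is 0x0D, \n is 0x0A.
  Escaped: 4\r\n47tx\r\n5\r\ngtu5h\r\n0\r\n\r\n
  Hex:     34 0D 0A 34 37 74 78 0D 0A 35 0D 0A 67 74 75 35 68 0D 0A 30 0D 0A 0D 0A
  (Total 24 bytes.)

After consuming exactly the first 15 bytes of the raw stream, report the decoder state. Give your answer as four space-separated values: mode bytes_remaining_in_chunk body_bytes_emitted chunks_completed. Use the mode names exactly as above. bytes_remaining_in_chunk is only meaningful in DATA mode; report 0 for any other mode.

Answer: DATA 2 7 1

Derivation:
Byte 0 = '4': mode=SIZE remaining=0 emitted=0 chunks_done=0
Byte 1 = 0x0D: mode=SIZE_CR remaining=0 emitted=0 chunks_done=0
Byte 2 = 0x0A: mode=DATA remaining=4 emitted=0 chunks_done=0
Byte 3 = '4': mode=DATA remaining=3 emitted=1 chunks_done=0
Byte 4 = '7': mode=DATA remaining=2 emitted=2 chunks_done=0
Byte 5 = 't': mode=DATA remaining=1 emitted=3 chunks_done=0
Byte 6 = 'x': mode=DATA_DONE remaining=0 emitted=4 chunks_done=0
Byte 7 = 0x0D: mode=DATA_CR remaining=0 emitted=4 chunks_done=0
Byte 8 = 0x0A: mode=SIZE remaining=0 emitted=4 chunks_done=1
Byte 9 = '5': mode=SIZE remaining=0 emitted=4 chunks_done=1
Byte 10 = 0x0D: mode=SIZE_CR remaining=0 emitted=4 chunks_done=1
Byte 11 = 0x0A: mode=DATA remaining=5 emitted=4 chunks_done=1
Byte 12 = 'g': mode=DATA remaining=4 emitted=5 chunks_done=1
Byte 13 = 't': mode=DATA remaining=3 emitted=6 chunks_done=1
Byte 14 = 'u': mode=DATA remaining=2 emitted=7 chunks_done=1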